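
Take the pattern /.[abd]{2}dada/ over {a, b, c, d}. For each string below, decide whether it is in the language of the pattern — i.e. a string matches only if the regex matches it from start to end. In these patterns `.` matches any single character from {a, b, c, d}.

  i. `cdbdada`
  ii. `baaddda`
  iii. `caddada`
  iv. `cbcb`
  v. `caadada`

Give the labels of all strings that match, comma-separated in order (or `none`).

i, iii, v

i → match
ii → no match — must end with `dada`
iii → match
iv → no match — must end with `dada`
v → match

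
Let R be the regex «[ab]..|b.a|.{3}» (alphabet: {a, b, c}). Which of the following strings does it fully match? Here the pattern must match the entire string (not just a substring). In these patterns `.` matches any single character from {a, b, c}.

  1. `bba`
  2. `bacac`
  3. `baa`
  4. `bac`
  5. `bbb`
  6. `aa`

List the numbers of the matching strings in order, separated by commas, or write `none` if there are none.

1 → match
2 → no match
3 → match
4 → match
5 → match
6 → no match

1, 3, 4, 5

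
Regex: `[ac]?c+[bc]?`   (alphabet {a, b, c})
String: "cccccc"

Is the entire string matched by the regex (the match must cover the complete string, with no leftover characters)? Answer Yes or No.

Yes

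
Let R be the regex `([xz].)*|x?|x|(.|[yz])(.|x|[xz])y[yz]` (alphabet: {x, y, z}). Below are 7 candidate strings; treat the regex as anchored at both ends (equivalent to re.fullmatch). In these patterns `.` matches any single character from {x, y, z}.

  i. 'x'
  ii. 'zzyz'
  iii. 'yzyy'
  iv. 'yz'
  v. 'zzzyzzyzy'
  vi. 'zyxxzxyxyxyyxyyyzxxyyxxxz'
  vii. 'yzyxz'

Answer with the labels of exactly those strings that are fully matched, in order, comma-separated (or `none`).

i → match
ii → match
iii → match
iv → no match
v → no match
vi → no match
vii → no match

i, ii, iii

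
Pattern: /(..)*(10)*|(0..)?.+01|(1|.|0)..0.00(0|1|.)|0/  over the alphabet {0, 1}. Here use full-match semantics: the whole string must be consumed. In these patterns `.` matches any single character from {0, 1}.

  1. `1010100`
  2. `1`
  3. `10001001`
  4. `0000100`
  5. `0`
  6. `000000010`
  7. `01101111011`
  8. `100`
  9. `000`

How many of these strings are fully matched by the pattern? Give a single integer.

1 → no match
2 → no match
3 → match
4 → no match
5 → match
6 → no match
7 → no match
8 → no match
9 → no match
Total matched: 2

2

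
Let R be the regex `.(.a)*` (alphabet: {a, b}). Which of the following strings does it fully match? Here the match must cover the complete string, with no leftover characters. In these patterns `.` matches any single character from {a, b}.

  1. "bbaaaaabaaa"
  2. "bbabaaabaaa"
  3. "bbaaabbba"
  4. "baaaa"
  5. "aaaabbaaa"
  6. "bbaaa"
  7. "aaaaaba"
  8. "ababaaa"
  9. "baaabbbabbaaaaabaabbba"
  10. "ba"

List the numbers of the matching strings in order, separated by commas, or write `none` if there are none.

1 → match
2 → match
3 → no match
4 → match
5 → no match
6 → match
7 → match
8 → match
9 → no match
10 → no match

1, 2, 4, 6, 7, 8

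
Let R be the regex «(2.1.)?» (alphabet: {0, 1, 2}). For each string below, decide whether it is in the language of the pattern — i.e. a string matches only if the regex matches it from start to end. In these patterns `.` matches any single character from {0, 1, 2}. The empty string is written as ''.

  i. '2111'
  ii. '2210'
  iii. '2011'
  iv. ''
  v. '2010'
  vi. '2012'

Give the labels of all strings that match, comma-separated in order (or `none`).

i, ii, iii, iv, v, vi

i → match
ii → match
iii → match
iv → match
v → match
vi → match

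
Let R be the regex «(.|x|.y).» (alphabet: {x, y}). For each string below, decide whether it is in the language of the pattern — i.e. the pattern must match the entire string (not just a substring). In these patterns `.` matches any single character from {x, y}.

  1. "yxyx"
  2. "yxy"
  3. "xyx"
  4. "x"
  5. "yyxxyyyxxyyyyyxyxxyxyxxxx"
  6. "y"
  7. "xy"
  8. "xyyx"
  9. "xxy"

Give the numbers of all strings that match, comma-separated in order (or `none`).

3, 7

1 → no match
2 → no match
3 → match
4 → no match
5 → no match
6 → no match
7 → match
8 → no match
9 → no match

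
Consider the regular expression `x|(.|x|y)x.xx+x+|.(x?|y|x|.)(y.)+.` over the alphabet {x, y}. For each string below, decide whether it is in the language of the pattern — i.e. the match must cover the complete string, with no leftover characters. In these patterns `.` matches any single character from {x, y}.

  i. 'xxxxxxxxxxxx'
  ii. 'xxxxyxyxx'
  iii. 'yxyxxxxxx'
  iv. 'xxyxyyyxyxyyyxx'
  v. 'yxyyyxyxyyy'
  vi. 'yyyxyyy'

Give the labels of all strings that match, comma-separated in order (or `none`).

i, iii, iv, v, vi

i. 'xxxxxxxxxxxx' → match
ii. 'xxxxyxyxx' → no match
iii. 'yxyxxxxxx' → match
iv → match
v. 'yxyyyxyxyyy' → match
vi. 'yyyxyyy' → match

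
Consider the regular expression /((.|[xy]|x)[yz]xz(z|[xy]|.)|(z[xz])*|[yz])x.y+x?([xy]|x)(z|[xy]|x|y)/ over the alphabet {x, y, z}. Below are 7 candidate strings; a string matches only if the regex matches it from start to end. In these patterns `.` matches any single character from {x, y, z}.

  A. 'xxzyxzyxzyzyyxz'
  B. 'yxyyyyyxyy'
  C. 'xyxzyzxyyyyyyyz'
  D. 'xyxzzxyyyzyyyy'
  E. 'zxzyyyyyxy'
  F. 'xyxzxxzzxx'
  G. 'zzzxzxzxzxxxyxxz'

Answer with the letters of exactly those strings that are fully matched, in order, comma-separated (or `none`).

B, E, G

A → no match
B. 'yxyyyyyxyy' → match
C → no match
D → no match
E. 'zxzyyyyyxy' → match
F. 'xyxzxxzzxx' → no match
G → match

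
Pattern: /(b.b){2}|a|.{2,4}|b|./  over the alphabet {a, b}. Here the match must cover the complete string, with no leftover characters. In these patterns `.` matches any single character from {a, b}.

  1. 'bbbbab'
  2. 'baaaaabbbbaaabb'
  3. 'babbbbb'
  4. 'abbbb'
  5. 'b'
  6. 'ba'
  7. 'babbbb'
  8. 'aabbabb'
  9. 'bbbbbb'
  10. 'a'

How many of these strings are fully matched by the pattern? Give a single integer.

6

1 → match
2 → no match
3 → no match
4 → no match
5 → match
6 → match
7 → match
8 → no match
9 → match
10 → match
Total matched: 6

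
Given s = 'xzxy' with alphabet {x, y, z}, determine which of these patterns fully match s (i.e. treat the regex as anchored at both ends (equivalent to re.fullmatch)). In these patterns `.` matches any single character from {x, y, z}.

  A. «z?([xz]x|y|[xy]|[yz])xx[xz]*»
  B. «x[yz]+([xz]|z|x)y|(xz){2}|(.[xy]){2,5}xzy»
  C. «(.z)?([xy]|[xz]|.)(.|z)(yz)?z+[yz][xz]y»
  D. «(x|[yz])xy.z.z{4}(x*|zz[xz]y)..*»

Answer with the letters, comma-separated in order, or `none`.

A → no match
B → match
C → no match
D → no match

B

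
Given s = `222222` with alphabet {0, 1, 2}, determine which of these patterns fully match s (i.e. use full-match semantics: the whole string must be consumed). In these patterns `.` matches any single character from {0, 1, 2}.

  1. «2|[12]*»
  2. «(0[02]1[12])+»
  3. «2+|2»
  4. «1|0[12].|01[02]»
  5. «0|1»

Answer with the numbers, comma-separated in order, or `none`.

1 → match
2 → no match — must start with `0`
3 → match
4 → no match
5 → no match

1, 3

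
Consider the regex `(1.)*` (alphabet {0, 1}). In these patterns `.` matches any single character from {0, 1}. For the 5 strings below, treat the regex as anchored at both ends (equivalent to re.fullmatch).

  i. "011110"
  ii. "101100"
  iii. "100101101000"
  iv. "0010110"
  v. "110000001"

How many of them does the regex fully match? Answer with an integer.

i → no match
ii → no match
iii → no match
iv → no match
v → no match
Total matched: 0

0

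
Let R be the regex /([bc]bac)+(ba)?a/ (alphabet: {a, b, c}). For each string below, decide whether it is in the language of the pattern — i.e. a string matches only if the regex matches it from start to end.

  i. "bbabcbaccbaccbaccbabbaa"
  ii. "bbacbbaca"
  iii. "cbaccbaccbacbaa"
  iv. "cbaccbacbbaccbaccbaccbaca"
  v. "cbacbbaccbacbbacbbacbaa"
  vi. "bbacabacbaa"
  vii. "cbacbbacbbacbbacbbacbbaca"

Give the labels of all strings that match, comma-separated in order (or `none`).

ii, iii, iv, v, vii

i → no match
ii → match
iii → match
iv → match
v → match
vi → no match
vii → match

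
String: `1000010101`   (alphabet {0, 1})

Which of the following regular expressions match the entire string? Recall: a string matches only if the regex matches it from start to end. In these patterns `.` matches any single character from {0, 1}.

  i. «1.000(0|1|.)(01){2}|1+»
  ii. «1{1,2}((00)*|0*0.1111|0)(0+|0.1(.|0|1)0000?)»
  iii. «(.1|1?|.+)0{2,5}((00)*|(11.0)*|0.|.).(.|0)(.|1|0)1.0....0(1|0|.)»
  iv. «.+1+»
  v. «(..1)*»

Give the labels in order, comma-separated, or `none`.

i, iv

i → match
ii → no match
iii → no match
iv → match
v → no match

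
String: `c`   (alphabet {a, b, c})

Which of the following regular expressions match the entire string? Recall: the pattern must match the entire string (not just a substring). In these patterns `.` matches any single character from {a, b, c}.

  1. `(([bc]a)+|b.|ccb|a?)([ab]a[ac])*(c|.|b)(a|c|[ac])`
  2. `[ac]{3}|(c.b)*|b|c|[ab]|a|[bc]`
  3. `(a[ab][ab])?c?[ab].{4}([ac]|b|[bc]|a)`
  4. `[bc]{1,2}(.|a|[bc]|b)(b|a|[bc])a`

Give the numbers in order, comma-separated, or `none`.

2

1 → no match
2 → match
3 → no match
4 → no match — must end with `a`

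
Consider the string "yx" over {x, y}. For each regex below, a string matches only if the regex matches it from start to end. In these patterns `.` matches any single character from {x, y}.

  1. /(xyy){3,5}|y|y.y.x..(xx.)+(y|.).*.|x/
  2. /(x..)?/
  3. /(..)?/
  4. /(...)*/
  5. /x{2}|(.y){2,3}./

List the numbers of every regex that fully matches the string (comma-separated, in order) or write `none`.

1 → no match
2 → no match
3 → match
4 → no match
5 → no match

3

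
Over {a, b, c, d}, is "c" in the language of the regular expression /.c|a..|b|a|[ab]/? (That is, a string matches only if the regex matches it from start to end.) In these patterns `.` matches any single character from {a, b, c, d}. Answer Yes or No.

No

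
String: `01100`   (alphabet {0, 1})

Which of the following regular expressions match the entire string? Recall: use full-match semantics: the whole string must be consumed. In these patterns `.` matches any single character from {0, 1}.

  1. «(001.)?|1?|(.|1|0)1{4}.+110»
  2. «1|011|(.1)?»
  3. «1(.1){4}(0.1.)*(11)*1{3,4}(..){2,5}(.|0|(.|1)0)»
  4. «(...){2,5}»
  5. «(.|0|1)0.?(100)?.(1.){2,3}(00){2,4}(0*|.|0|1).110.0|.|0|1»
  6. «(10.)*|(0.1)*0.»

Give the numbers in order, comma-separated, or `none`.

6

1 → no match
2 → no match
3 → no match — must start with `1`
4 → no match
5 → no match
6 → match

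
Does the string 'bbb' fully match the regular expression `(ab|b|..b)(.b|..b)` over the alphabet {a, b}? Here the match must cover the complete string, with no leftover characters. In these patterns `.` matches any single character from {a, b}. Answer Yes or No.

Yes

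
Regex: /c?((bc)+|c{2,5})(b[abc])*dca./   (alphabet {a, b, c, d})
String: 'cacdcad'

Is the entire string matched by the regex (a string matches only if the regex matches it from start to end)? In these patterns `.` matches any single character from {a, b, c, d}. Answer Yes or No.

No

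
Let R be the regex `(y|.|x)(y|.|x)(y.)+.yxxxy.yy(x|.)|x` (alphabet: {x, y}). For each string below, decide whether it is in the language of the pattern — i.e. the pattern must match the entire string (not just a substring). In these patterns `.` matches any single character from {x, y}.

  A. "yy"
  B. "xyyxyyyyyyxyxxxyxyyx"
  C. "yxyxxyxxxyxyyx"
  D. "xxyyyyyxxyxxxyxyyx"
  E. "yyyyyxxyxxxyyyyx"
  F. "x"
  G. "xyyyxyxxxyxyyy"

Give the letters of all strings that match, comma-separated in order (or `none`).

A → no match
B → match
C → match
D → match
E → match
F → match
G → match

B, C, D, E, F, G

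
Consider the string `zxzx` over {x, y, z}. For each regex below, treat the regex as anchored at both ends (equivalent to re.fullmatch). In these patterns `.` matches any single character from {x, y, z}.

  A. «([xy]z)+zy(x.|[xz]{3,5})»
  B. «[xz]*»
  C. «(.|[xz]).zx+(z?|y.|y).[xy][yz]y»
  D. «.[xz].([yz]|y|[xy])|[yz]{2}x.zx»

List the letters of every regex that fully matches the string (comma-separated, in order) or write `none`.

A → no match
B → match
C → no match — must end with `y`
D → match

B, D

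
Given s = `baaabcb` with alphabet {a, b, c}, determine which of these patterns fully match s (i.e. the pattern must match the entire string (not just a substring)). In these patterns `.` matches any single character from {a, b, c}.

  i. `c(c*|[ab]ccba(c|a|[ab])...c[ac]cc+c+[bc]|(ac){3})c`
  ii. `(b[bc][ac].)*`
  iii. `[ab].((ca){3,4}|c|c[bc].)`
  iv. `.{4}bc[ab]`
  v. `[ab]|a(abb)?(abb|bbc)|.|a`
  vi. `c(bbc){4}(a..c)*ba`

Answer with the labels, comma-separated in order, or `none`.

iv

i → no match — must start with `c`
ii → no match
iii → no match
iv → match
v → no match
vi → no match — must start with `cbbc`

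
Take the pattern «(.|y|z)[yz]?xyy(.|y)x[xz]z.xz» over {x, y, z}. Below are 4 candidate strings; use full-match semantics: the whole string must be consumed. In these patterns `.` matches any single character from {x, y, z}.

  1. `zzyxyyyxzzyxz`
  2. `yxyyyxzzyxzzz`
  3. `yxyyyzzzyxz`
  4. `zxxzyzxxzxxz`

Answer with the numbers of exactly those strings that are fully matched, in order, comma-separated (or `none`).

1 → no match
2 → no match — must end with `xz`
3 → no match
4 → no match

none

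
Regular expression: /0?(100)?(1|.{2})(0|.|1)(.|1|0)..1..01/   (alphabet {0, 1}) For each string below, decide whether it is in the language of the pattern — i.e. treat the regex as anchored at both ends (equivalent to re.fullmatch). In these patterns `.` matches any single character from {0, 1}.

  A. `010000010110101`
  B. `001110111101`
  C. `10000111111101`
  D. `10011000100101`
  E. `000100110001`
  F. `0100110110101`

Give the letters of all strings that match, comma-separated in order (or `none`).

A → match
B → match
C → match
D → no match
E → match
F → no match

A, B, C, E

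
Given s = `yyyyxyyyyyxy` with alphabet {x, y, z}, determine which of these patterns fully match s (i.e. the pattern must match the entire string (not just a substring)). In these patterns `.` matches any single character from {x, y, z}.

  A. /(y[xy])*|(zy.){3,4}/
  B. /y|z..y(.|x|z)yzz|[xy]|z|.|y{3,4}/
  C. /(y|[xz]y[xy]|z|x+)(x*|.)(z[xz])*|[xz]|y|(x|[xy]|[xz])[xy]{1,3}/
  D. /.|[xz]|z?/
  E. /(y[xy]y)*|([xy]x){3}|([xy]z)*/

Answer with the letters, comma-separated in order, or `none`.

A → no match
B → no match
C → no match
D → no match
E → match

E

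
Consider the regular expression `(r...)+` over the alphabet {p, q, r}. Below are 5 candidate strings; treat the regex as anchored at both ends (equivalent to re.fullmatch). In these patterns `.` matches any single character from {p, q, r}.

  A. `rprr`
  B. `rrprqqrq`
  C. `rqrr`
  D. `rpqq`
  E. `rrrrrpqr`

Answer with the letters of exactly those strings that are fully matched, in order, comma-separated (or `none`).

A, C, D, E

A. `rprr` → match
B. `rrprqqrq` → no match
C. `rqrr` → match
D. `rpqq` → match
E. `rrrrrpqr` → match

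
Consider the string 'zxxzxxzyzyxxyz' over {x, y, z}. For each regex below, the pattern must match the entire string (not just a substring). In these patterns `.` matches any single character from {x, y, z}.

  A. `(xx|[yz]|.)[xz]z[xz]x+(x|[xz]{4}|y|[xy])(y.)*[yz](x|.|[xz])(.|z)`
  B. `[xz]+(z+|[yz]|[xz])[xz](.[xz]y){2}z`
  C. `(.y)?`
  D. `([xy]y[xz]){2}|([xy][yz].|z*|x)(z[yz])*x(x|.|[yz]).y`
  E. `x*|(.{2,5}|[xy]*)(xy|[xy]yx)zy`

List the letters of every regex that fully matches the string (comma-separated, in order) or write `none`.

B

A → no match
B → match
C → no match
D → no match
E → no match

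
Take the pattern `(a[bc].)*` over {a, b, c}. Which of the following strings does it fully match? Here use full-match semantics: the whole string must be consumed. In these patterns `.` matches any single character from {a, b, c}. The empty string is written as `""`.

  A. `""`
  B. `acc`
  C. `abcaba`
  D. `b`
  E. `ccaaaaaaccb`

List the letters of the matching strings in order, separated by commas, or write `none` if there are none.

A → match
B → match
C → match
D → no match
E → no match

A, B, C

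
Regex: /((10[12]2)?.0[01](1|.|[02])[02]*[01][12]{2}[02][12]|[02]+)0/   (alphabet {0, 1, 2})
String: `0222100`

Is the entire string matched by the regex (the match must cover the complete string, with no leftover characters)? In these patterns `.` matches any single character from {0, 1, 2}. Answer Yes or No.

No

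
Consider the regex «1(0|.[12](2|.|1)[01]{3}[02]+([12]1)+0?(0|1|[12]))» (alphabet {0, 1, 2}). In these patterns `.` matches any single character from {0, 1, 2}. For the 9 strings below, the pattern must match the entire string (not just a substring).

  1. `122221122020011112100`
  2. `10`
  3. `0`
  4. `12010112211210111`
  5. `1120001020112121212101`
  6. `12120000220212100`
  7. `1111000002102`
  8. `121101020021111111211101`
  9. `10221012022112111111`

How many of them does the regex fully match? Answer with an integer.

1 → no match
2 → match
3 → no match — must start with `1`
4 → no match
5 → match
6 → match
7 → match
8 → match
9 → match
Total matched: 6

6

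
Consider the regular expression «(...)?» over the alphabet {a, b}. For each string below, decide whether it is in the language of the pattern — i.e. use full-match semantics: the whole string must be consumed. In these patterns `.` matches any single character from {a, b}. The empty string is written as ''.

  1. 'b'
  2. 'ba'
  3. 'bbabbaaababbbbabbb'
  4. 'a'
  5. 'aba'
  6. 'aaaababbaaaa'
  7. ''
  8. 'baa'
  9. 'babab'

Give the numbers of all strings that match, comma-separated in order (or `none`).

1 → no match
2 → no match
3 → no match
4 → no match
5 → match
6 → no match
7 → match
8 → match
9 → no match

5, 7, 8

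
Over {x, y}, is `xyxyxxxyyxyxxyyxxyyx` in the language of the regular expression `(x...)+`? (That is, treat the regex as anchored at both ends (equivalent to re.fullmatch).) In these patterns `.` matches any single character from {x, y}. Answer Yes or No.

No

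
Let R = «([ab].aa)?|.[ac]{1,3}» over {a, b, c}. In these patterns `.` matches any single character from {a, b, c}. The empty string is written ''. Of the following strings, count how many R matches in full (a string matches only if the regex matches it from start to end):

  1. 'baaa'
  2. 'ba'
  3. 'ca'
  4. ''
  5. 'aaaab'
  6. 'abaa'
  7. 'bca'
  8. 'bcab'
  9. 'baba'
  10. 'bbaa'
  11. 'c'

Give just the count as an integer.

7

1 → match
2 → match
3 → match
4 → match
5 → no match
6 → match
7 → match
8 → no match
9 → no match
10 → match
11 → no match
Total matched: 7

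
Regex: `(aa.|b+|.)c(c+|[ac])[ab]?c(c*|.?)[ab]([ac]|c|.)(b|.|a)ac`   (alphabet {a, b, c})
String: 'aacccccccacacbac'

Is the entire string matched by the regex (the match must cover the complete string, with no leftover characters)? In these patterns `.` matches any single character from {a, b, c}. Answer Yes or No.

Yes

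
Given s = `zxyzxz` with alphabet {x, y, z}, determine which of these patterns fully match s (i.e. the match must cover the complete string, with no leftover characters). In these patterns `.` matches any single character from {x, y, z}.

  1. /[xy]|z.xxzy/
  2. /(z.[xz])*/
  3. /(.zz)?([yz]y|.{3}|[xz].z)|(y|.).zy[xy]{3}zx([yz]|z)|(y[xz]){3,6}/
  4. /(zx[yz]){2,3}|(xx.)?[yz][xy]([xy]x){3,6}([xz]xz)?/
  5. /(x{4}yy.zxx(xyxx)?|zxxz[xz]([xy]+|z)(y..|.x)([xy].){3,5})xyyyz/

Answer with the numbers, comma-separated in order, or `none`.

1 → no match
2 → no match
3 → no match
4 → match
5 → no match — must end with `xyyyz`

4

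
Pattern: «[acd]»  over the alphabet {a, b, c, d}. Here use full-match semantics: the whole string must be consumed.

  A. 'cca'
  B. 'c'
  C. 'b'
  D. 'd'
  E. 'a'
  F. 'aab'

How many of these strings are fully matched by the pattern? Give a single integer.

3

A → no match
B → match
C → no match
D → match
E → match
F → no match
Total matched: 3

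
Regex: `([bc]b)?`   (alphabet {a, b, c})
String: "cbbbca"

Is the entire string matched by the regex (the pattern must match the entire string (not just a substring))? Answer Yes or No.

No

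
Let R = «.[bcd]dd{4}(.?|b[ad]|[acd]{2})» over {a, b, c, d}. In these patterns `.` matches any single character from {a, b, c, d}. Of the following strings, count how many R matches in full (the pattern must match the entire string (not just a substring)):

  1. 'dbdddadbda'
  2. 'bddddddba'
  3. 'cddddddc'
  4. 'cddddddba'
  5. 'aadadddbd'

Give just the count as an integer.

3

1. 'dbdddadbda' → no match
2. 'bddddddba' → match
3. 'cddddddc' → match
4. 'cddddddba' → match
5. 'aadadddbd' → no match
Total matched: 3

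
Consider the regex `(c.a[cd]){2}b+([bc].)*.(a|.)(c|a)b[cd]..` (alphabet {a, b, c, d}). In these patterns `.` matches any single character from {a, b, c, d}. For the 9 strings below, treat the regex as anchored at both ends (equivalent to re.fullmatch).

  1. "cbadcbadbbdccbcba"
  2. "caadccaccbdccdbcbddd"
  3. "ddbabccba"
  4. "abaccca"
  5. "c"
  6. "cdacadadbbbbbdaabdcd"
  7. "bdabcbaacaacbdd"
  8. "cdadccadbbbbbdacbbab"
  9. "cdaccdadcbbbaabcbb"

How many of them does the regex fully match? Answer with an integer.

1 → match
2 → no match
3. "ddbabccba" → no match — must start with "c"
4. "abaccca" → no match — must start with "c"
5. "c" → no match
6 → no match
7 → no match — must start with "c"
8 → no match
9 → no match
Total matched: 1

1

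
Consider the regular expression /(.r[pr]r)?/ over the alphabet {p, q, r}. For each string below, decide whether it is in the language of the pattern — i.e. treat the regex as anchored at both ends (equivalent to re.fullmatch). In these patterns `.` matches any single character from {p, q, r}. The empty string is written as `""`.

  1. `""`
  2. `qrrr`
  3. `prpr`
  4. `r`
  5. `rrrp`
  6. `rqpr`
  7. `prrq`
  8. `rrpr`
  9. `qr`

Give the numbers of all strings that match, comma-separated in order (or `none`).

1. `""` → match
2. `qrrr` → match
3. `prpr` → match
4. `r` → no match
5. `rrrp` → no match
6. `rqpr` → no match
7. `prrq` → no match
8. `rrpr` → match
9. `qr` → no match

1, 2, 3, 8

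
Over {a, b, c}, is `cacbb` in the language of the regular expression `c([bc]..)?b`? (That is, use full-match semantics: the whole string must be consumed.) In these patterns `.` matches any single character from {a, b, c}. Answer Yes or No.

No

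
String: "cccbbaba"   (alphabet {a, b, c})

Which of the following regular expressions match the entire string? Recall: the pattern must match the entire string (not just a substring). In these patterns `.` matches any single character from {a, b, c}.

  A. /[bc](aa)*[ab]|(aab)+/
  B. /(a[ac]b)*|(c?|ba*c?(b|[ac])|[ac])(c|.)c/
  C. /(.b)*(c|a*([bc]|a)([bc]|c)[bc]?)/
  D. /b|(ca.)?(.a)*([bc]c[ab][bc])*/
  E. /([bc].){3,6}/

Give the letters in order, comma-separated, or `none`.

E

A → no match
B → no match
C → no match
D → no match
E → match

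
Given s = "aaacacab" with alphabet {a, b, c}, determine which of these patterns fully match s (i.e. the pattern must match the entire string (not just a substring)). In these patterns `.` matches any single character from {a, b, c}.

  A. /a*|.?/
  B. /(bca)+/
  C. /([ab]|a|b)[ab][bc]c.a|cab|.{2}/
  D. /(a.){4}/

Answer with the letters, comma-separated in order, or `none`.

D

A → no match
B → no match — must start with "bca"
C → no match
D → match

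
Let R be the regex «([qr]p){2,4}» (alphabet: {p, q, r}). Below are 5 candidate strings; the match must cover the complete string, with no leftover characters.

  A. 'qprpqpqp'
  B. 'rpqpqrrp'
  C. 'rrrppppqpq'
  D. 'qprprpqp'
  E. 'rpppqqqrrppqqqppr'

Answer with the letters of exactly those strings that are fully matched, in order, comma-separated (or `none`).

A, D

A. 'qprpqpqp' → match
B. 'rpqpqrrp' → no match
C. 'rrrppppqpq' → no match — must end with 'p'
D. 'qprprpqp' → match
E → no match — must end with 'p'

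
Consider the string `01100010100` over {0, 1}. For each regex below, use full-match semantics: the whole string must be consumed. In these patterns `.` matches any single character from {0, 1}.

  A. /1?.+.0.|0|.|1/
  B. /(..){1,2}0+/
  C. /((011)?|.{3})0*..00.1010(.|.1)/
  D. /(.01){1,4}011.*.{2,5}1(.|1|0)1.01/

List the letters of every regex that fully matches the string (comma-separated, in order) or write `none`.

A → match
B → no match
C → match
D → no match — must end with `01`

A, C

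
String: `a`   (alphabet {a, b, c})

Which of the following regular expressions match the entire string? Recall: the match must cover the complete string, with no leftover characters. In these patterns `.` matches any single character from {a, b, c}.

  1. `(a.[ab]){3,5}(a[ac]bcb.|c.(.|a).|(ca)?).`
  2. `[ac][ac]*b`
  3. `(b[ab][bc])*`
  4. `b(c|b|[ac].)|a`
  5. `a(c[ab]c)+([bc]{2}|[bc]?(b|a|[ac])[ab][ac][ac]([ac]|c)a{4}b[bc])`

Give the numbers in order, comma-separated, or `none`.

4

1 → no match
2 → no match — must end with `b`
3 → no match
4 → match
5 → no match — must start with `ac`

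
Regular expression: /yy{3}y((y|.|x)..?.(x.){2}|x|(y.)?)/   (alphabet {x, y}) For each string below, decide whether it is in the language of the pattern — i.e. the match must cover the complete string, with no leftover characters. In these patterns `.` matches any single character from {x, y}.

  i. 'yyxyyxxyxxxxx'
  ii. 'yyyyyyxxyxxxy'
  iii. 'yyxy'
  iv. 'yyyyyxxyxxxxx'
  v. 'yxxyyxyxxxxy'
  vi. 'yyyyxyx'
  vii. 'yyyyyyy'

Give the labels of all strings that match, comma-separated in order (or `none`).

i → no match
ii → match
iii. 'yyxy' → no match
iv → match
v. 'yxxyyxyxxxxy' → no match — must start with 'yy'
vi. 'yyyyxyx' → no match
vii. 'yyyyyyy' → match

ii, iv, vii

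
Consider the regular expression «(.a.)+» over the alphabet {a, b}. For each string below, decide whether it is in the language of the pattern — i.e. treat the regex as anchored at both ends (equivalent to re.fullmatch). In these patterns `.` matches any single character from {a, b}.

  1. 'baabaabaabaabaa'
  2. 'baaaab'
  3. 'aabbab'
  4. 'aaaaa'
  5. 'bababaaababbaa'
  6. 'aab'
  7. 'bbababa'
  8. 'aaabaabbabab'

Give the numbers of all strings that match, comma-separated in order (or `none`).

1, 2, 3, 6

1 → match
2 → match
3 → match
4 → no match
5 → no match
6 → match
7 → no match
8 → no match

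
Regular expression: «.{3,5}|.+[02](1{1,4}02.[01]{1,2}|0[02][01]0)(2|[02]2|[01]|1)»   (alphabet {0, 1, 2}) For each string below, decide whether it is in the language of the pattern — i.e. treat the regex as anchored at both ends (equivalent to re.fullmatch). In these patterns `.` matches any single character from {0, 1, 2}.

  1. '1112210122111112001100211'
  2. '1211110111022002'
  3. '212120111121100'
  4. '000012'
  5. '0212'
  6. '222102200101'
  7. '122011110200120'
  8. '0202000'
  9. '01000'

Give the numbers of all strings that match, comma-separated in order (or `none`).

2, 5, 6, 8, 9

1 → no match
2 → match
3 → no match
4 → no match
5 → match
6 → match
7 → no match
8 → match
9 → match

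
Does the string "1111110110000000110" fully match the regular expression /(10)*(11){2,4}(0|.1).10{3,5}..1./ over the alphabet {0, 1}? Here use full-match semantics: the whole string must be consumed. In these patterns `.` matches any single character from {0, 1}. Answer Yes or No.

No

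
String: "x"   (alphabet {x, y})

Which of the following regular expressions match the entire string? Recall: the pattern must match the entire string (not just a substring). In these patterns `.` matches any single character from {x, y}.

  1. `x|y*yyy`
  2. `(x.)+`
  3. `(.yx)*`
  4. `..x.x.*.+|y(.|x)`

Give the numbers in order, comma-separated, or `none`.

1

1 → match
2 → no match
3 → no match
4 → no match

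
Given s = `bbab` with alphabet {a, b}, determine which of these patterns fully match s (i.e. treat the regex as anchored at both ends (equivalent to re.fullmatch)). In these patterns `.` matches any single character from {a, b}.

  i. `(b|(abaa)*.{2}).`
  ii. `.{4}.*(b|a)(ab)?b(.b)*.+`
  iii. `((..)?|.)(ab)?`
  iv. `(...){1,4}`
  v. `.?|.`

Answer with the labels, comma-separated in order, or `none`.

iii

i → no match
ii → no match
iii → match
iv → no match
v → no match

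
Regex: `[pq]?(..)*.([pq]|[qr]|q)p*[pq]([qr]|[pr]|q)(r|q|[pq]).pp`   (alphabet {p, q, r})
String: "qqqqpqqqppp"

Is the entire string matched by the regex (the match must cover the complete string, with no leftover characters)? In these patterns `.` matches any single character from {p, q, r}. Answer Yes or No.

Yes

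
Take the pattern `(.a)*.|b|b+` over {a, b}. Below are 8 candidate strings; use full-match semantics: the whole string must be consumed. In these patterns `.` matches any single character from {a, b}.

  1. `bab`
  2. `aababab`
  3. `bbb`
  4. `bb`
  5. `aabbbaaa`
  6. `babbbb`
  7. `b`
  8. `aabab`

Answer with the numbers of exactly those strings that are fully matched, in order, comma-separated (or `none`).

1 → match
2 → match
3 → match
4 → match
5 → no match
6 → no match
7 → match
8 → match

1, 2, 3, 4, 7, 8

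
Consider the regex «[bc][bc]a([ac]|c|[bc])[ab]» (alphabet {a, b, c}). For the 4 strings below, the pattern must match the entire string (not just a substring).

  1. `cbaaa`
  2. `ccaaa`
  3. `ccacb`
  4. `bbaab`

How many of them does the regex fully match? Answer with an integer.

4

1 → match
2 → match
3 → match
4 → match
Total matched: 4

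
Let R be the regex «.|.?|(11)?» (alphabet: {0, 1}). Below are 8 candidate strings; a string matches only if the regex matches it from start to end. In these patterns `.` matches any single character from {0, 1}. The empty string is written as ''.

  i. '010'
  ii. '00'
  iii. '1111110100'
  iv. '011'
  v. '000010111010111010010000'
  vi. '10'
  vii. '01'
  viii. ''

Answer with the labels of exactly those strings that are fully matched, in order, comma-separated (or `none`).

i. '010' → no match
ii. '00' → no match
iii. '1111110100' → no match
iv. '011' → no match
v → no match
vi. '10' → no match
vii. '01' → no match
viii. '' → match

viii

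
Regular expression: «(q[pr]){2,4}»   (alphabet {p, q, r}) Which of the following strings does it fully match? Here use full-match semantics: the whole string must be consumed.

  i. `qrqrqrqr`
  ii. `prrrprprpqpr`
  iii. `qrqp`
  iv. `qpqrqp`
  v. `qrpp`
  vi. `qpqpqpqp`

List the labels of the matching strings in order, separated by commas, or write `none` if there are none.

i → match
ii → no match — must start with `q`
iii → match
iv → match
v → no match
vi → match

i, iii, iv, vi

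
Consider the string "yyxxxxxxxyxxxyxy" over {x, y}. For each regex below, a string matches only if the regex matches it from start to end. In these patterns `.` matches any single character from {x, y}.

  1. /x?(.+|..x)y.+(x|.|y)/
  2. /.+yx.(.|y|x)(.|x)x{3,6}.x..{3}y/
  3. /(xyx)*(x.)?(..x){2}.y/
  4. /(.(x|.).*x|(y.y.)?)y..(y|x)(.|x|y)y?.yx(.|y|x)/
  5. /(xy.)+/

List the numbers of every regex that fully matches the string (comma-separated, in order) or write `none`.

1, 2

1 → match
2 → match
3 → no match
4 → no match
5 → no match — must start with "xy"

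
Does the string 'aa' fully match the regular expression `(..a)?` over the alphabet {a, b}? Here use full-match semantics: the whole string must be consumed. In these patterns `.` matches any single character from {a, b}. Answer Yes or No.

No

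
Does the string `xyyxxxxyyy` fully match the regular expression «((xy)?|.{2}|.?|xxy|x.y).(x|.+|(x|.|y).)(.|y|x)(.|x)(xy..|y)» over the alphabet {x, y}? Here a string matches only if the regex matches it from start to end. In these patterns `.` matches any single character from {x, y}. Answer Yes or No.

Yes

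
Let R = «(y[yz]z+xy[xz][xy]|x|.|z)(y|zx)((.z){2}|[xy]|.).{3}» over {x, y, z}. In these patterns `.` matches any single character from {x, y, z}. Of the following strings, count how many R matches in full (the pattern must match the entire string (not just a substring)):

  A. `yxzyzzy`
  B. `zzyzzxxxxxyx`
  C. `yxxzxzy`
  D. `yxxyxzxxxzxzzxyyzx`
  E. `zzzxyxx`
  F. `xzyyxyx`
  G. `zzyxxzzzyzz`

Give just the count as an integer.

0

A → no match
B → no match
C → no match
D → no match
E → no match
F → no match
G → no match
Total matched: 0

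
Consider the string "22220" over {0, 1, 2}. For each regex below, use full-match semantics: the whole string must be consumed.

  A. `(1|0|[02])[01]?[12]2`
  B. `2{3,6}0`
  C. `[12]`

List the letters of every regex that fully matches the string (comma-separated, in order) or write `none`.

A → no match — must end with "2"
B → match
C → no match

B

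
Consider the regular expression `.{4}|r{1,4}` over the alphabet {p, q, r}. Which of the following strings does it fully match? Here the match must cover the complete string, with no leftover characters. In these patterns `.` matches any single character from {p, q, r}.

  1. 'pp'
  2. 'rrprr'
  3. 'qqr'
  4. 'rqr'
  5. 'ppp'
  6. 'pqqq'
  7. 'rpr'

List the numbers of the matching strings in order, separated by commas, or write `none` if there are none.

1 → no match
2 → no match
3 → no match
4 → no match
5 → no match
6 → match
7 → no match

6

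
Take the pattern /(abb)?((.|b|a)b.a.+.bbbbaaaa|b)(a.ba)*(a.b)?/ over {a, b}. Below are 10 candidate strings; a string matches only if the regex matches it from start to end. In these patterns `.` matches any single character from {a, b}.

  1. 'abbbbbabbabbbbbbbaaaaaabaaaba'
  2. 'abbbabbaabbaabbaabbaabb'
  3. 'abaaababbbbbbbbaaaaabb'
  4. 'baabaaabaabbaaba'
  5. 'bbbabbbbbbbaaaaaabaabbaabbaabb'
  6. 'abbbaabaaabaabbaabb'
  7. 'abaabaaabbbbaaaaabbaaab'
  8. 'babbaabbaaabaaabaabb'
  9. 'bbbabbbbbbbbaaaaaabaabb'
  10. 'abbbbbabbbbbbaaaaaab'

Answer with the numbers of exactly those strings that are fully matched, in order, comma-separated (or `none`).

1, 2, 3, 5, 6, 7, 8, 9, 10

1 → match
2 → match
3 → match
4 → no match
5 → match
6 → match
7 → match
8 → match
9 → match
10 → match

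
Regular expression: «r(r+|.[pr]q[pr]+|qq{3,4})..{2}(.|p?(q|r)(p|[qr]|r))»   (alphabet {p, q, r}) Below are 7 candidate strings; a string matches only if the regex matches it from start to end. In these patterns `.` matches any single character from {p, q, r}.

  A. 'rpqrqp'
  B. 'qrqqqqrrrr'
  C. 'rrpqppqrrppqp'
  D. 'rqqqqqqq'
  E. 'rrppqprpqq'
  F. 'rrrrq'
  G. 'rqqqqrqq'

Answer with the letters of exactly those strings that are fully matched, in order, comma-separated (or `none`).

A → no match
B → no match — must start with 'r'
C → no match
D → no match
E → no match
F → no match
G → no match

none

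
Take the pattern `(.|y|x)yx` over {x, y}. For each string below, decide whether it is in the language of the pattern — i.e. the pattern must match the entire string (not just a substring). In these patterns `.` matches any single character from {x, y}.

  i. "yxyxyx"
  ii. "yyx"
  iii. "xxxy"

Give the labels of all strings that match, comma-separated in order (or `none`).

i → no match
ii → match
iii → no match — must end with "yx"

ii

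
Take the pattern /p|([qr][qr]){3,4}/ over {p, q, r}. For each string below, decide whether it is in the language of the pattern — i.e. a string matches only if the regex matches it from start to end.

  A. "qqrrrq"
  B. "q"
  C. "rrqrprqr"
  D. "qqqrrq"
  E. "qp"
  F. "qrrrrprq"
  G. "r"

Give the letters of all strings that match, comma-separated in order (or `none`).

A, D

A → match
B → no match
C → no match
D → match
E → no match
F → no match
G → no match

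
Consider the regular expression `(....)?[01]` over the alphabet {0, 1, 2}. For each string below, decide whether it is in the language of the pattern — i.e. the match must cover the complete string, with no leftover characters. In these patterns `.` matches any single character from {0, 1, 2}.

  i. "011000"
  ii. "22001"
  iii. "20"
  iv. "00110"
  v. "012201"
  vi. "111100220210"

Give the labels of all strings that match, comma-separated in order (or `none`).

ii, iv

i → no match
ii → match
iii → no match
iv → match
v → no match
vi → no match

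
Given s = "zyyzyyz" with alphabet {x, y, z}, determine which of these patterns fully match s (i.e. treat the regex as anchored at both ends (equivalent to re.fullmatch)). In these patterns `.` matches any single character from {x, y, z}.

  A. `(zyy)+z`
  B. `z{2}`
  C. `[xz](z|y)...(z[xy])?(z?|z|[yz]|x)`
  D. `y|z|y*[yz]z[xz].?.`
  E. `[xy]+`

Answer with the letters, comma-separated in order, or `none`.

A

A → match
B → no match
C → no match
D → no match
E → no match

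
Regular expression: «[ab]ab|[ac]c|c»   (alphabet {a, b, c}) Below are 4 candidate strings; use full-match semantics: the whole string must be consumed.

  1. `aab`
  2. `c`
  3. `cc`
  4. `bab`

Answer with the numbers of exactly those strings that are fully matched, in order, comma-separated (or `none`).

1, 2, 3, 4

1 → match
2 → match
3 → match
4 → match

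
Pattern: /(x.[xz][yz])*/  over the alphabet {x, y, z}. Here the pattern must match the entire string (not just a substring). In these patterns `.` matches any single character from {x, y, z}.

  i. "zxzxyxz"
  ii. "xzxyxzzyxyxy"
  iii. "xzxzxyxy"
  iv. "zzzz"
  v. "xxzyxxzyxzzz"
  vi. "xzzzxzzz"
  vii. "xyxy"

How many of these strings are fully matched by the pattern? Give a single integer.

5

i. "zxzxyxz" → no match
ii. "xzxyxzzyxyxy" → match
iii. "xzxzxyxy" → match
iv. "zzzz" → no match
v. "xxzyxxzyxzzz" → match
vi. "xzzzxzzz" → match
vii. "xyxy" → match
Total matched: 5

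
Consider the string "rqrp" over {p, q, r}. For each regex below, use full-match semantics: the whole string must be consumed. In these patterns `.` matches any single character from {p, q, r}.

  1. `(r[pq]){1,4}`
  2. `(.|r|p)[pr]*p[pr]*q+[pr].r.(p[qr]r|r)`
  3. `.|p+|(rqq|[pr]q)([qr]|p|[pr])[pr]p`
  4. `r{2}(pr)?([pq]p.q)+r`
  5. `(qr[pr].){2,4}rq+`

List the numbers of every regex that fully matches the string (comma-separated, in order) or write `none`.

1

1 → match
2 → no match — must end with "r"
3 → no match
4 → no match — must end with "qr"
5 → no match — must start with "qr"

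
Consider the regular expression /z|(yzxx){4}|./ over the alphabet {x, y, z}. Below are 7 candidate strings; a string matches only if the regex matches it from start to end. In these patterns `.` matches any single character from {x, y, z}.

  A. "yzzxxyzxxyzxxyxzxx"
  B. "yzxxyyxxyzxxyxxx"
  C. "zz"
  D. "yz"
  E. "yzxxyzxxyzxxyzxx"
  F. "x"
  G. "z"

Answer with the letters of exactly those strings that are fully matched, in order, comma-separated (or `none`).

A → no match
B → no match
C → no match
D → no match
E → match
F → match
G → match

E, F, G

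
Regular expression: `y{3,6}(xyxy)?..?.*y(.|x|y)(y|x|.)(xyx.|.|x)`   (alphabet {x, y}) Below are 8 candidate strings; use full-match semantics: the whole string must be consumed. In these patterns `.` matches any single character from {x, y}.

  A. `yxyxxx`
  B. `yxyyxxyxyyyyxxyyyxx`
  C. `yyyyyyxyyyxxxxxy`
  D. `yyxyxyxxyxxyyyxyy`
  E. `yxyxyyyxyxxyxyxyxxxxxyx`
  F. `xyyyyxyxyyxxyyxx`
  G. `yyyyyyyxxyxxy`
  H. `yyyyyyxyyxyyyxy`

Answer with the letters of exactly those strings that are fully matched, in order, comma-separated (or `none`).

A → no match
B → no match
C → no match
D → no match
E → no match
F → no match — must start with `y`
G → match
H → match

G, H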